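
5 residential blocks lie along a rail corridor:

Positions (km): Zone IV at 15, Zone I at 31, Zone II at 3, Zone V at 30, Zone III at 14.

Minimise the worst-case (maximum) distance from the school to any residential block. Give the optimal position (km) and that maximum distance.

location 17, max distance 14

The 1-center on a line is the midpoint of the two extreme points: leftmost at 3, rightmost at 31.
Optimal location = (3 + 31)/2 = 17; maximum distance = (31 − 3)/2 = 14.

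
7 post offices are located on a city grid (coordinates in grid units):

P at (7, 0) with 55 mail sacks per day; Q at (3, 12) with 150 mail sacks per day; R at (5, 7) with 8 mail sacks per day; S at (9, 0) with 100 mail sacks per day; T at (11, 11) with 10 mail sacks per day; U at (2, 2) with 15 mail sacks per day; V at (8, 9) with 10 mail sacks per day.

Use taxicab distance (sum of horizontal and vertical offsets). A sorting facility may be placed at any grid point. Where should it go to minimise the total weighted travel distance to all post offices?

(7, 7)

Manhattan distance separates: Σwᵢ(|x−xᵢ|+|y−yᵢ|) = Σwᵢ|x−xᵢ| + Σwᵢ|y−yᵢ|, so x and y are optimised independently as 1-D weighted medians.
Total weight W = 348; half = 174.
x-coordinate, sorted with cumulative weight:
  x=2 (U, w=15) cum 15
  x=3 (Q, w=150) cum 165
  x=5 (R, w=8) cum 173
  x=7 (P, w=55) cum 228  ← median
  x=8 (V, w=10) cum 238
  x=9 (S, w=100) cum 338
  x=11 (T, w=10) cum 348
⇒ x* = 7
y-coordinate, sorted with cumulative weight:
  y=0 (P, w=55) cum 55
  y=0 (S, w=100) cum 155
  y=2 (U, w=15) cum 170
  y=7 (R, w=8) cum 178  ← median
  y=9 (V, w=10) cum 188
  y=11 (T, w=10) cum 198
  y=12 (Q, w=150) cum 348
⇒ y* = 7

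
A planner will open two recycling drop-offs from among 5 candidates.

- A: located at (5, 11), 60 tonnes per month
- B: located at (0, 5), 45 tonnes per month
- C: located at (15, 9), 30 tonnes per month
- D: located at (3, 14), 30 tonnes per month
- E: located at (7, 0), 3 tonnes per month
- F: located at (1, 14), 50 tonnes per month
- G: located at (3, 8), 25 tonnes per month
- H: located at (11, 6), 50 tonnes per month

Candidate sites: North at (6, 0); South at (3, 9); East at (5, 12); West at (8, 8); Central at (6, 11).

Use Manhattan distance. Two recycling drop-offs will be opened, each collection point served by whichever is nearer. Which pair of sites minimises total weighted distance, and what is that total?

{South, West}, total 1597

Evaluate every pair (each demand assigned to the nearer of the two):
  {South, West}: total = 1597
  {East, West}: total = 1617
  {South, Central}: total = 1766
  {South, East}: total = 1769
  {West, Central}: total = 1777
  {North, South}: total = 1993
  {East, Central}: total = 2036
  {North, East}: total = 2068
  {North, Central}: total = 2118
  {North, West}: total = 2453
Best pair: {South, West} with total 1597.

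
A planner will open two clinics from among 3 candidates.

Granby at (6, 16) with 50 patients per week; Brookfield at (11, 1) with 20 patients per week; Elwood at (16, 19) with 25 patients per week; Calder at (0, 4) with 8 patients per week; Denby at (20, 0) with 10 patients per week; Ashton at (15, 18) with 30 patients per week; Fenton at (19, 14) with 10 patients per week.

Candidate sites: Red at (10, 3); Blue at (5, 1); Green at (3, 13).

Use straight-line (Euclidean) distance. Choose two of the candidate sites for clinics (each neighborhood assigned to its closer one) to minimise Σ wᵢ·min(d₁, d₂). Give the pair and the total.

{Red, Green}, total 1327.2

Evaluate every pair (each demand assigned to the nearer of the two):
  {Red, Green}: total = 1327.2
  {Blue, Green}: total = 1437.4
  {Red, Blue}: total = 1919.5
Best pair: {Red, Green} with total 1327.2.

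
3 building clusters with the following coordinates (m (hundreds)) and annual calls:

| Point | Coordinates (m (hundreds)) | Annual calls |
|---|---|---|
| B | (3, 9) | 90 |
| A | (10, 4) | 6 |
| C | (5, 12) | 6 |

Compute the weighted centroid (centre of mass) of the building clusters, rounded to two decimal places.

(3.53, 8.88)

The minimiser of Σwᵢ‖p−pᵢ‖² is the weighted centroid p* = (Σwᵢpᵢ)/(Σwᵢ).
Σwᵢ = 102.
Σwᵢxᵢ = 90·3 + 6·10 + 6·5 = 360.
Σwᵢyᵢ = 90·9 + 6·4 + 6·12 = 906.
x* = 360/102 = 3.53, y* = 906/102 = 8.88.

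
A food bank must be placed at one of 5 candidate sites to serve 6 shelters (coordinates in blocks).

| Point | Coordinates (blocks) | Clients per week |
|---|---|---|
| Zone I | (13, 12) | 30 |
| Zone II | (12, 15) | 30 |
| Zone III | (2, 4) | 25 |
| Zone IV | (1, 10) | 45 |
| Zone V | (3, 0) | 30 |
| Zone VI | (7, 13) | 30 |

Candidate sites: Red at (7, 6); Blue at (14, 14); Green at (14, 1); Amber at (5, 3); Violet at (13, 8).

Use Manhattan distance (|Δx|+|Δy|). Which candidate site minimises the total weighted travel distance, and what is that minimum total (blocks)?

Red, total 1915 blocks

Total weighted distance at each candidate:
  Red (7, 6): total = 1915
  Blue (14, 14): total = 2485
  Green (14, 1): total = 3135
  Amber (5, 3): total = 2185
  Violet (13, 8): total = 2235
Minimum is at Red with total 1915 blocks.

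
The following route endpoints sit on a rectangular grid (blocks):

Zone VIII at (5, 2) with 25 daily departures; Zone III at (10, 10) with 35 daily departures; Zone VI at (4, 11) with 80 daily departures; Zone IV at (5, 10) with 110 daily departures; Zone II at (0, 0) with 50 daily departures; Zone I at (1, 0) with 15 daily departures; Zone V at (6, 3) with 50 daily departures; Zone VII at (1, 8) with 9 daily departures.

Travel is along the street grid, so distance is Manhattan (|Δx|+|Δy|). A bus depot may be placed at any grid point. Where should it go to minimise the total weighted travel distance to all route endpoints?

Manhattan distance separates: Σwᵢ(|x−xᵢ|+|y−yᵢ|) = Σwᵢ|x−xᵢ| + Σwᵢ|y−yᵢ|, so x and y are optimised independently as 1-D weighted medians.
Total weight W = 374; half = 187.
x-coordinate, sorted with cumulative weight:
  x=0 (Zone II, w=50) cum 50
  x=1 (Zone I, w=15) cum 65
  x=1 (Zone VII, w=9) cum 74
  x=4 (Zone VI, w=80) cum 154
  x=5 (Zone VIII, w=25) cum 179
  x=5 (Zone IV, w=110) cum 289  ← median
  x=6 (Zone V, w=50) cum 339
  x=10 (Zone III, w=35) cum 374
⇒ x* = 5
y-coordinate, sorted with cumulative weight:
  y=0 (Zone II, w=50) cum 50
  y=0 (Zone I, w=15) cum 65
  y=2 (Zone VIII, w=25) cum 90
  y=3 (Zone V, w=50) cum 140
  y=8 (Zone VII, w=9) cum 149
  y=10 (Zone III, w=35) cum 184
  y=10 (Zone IV, w=110) cum 294  ← median
  y=11 (Zone VI, w=80) cum 374
⇒ y* = 10

(5, 10)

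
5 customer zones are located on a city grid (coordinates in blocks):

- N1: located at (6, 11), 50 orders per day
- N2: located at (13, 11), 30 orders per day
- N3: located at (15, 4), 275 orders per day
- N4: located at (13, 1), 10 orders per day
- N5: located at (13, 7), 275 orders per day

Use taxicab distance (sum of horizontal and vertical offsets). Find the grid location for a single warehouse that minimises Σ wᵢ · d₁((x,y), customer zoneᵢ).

(13, 7)

Manhattan distance separates: Σwᵢ(|x−xᵢ|+|y−yᵢ|) = Σwᵢ|x−xᵢ| + Σwᵢ|y−yᵢ|, so x and y are optimised independently as 1-D weighted medians.
Total weight W = 640; half = 320.
x-coordinate, sorted with cumulative weight:
  x=6 (N1, w=50) cum 50
  x=13 (N2, w=30) cum 80
  x=13 (N4, w=10) cum 90
  x=13 (N5, w=275) cum 365  ← median
  x=15 (N3, w=275) cum 640
⇒ x* = 13
y-coordinate, sorted with cumulative weight:
  y=1 (N4, w=10) cum 10
  y=4 (N3, w=275) cum 285
  y=7 (N5, w=275) cum 560  ← median
  y=11 (N1, w=50) cum 610
  y=11 (N2, w=30) cum 640
⇒ y* = 7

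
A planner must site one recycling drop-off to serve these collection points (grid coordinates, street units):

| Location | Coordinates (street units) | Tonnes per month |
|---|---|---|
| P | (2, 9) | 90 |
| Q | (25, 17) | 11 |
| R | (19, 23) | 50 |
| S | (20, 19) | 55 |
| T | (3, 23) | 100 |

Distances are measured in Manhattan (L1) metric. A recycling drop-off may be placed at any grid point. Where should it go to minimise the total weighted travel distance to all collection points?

Manhattan distance separates: Σwᵢ(|x−xᵢ|+|y−yᵢ|) = Σwᵢ|x−xᵢ| + Σwᵢ|y−yᵢ|, so x and y are optimised independently as 1-D weighted medians.
Total weight W = 306; half = 153.
x-coordinate, sorted with cumulative weight:
  x=2 (P, w=90) cum 90
  x=3 (T, w=100) cum 190  ← median
  x=19 (R, w=50) cum 240
  x=20 (S, w=55) cum 295
  x=25 (Q, w=11) cum 306
⇒ x* = 3
y-coordinate, sorted with cumulative weight:
  y=9 (P, w=90) cum 90
  y=17 (Q, w=11) cum 101
  y=19 (S, w=55) cum 156  ← median
  y=23 (R, w=50) cum 206
  y=23 (T, w=100) cum 306
⇒ y* = 19

(3, 19)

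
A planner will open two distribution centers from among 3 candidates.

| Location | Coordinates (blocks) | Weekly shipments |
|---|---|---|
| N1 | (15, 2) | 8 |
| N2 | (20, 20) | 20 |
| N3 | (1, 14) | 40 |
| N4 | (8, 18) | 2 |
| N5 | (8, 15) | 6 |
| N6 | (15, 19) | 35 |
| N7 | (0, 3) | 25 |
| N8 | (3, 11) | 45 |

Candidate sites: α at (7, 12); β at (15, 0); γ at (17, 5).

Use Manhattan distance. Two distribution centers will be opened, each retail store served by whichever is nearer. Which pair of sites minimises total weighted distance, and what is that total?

Evaluate every pair (each demand assigned to the nearer of the two):
  {α, γ}: total = 1908
  {α, β}: total = 1944
  {β, γ}: total = 3444
Best pair: {α, γ} with total 1908.

{α, γ}, total 1908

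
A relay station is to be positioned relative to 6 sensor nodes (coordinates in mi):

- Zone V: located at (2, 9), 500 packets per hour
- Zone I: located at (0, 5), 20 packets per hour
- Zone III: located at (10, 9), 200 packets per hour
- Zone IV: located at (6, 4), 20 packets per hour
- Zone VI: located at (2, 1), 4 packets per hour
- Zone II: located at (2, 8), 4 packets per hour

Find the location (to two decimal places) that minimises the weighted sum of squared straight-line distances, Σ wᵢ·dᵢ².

(4.19, 8.71)

The minimiser of Σwᵢ‖p−pᵢ‖² is the weighted centroid p* = (Σwᵢpᵢ)/(Σwᵢ).
Σwᵢ = 748.
Σwᵢxᵢ = 500·2 + 20·0 + 200·10 + 20·6 + 4·2 + 4·2 = 3136.
Σwᵢyᵢ = 500·9 + 20·5 + 200·9 + 20·4 + 4·1 + 4·8 = 6516.
x* = 3136/748 = 4.19, y* = 6516/748 = 8.71.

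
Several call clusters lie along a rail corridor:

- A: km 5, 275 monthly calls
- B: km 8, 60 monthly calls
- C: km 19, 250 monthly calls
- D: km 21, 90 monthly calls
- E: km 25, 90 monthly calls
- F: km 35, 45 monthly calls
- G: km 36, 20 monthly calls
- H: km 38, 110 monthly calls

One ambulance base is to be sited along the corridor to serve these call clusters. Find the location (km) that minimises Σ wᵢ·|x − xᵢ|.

For a sum of weighted absolute distances on a line, the optimum is the weighted median (not the mean). Total weight W = 940; half-weight = 470.
Sort by position and accumulate weight:
  km 5 (A, w=275) → cum 275
  km 8 (B, w=60) → cum 335
  km 19 (C, w=250) → cum 585  ≥ 470 → median here
  km 21 (D, w=90) → cum 675
  km 25 (E, w=90) → cum 765
  km 35 (F, w=45) → cum 810
  km 36 (G, w=20) → cum 830
  km 38 (H, w=110) → cum 940
Optimal location: km 19.

x = 19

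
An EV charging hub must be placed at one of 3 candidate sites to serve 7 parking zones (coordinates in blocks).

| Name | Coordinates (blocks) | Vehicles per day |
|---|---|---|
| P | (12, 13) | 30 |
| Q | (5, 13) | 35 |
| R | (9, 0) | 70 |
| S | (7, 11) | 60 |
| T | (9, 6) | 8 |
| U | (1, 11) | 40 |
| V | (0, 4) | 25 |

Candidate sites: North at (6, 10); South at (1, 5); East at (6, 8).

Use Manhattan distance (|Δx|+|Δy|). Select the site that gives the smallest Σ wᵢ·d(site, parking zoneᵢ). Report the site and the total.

North, total 2036 blocks

Total weighted distance at each candidate:
  North (6, 10): total = 2036
  South (1, 5): total = 2982
  East (6, 8): total = 2160
Minimum is at North with total 2036 blocks.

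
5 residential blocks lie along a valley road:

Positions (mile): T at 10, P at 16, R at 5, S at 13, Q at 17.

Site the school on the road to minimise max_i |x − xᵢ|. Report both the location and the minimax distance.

location 11, max distance 6

The 1-center on a line is the midpoint of the two extreme points: leftmost at 5, rightmost at 17.
Optimal location = (5 + 17)/2 = 11; maximum distance = (17 − 5)/2 = 6.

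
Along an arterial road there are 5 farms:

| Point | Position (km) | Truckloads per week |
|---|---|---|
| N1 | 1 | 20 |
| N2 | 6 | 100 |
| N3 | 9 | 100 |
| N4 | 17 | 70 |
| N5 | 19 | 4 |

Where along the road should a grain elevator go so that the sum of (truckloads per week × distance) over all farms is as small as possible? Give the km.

x = 9

For a sum of weighted absolute distances on a line, the optimum is the weighted median (not the mean). Total weight W = 294; half-weight = 147.
Sort by position and accumulate weight:
  km 1 (N1, w=20) → cum 20
  km 6 (N2, w=100) → cum 120
  km 9 (N3, w=100) → cum 220  ≥ 147 → median here
  km 17 (N4, w=70) → cum 290
  km 19 (N5, w=4) → cum 294
Optimal location: km 9.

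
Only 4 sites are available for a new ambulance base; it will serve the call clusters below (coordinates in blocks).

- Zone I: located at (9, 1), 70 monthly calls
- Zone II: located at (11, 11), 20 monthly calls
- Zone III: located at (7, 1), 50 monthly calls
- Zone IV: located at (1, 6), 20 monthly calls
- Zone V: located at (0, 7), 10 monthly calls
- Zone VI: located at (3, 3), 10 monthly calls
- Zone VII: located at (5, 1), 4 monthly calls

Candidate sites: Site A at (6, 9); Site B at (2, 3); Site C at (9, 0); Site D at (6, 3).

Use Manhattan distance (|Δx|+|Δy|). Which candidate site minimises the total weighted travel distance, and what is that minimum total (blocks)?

Total weighted distance at each candidate:
  Site A (6, 9): total = 1726
  Site B (2, 3): total = 1490
  Site C (9, 0): total = 1030
  Site D (6, 3): total = 1062
Minimum is at Site C with total 1030 blocks.

Site C, total 1030 blocks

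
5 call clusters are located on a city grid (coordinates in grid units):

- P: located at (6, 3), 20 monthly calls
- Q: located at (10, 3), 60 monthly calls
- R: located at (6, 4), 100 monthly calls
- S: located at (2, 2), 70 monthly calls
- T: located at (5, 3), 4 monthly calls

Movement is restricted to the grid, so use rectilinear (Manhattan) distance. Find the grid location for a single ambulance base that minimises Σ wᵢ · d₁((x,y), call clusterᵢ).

(6, 3)

Manhattan distance separates: Σwᵢ(|x−xᵢ|+|y−yᵢ|) = Σwᵢ|x−xᵢ| + Σwᵢ|y−yᵢ|, so x and y are optimised independently as 1-D weighted medians.
Total weight W = 254; half = 127.
x-coordinate, sorted with cumulative weight:
  x=2 (S, w=70) cum 70
  x=5 (T, w=4) cum 74
  x=6 (P, w=20) cum 94
  x=6 (R, w=100) cum 194  ← median
  x=10 (Q, w=60) cum 254
⇒ x* = 6
y-coordinate, sorted with cumulative weight:
  y=2 (S, w=70) cum 70
  y=3 (P, w=20) cum 90
  y=3 (Q, w=60) cum 150  ← median
  y=3 (T, w=4) cum 154
  y=4 (R, w=100) cum 254
⇒ y* = 3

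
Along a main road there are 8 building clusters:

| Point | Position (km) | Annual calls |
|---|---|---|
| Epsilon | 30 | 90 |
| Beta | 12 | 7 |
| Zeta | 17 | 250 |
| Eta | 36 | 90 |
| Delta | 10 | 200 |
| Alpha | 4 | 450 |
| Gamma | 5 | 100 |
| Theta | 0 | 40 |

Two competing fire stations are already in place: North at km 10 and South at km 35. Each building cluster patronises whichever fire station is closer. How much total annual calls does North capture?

1047

The indifferent point is the midpoint (10+35)/2 = 22.5; building clusters left of it (closer to North at 10) go to North, those right go to South.
  Theta at 0 (w=40) → North
  Alpha at 4 (w=450) → North
  Gamma at 5 (w=100) → North
  Delta at 10 (w=200) → North
  Beta at 12 (w=7) → North
  Zeta at 17 (w=250) → North
  Epsilon at 30 (w=90) → South
  Eta at 36 (w=90) → South
North captures 1047; South captures 180.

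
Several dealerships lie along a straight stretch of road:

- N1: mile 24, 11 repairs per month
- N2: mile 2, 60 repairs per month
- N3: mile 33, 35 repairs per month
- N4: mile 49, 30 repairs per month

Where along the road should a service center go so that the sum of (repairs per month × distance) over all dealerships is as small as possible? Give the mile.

x = 24

For a sum of weighted absolute distances on a line, the optimum is the weighted median (not the mean). Total weight W = 136; half-weight = 68.
Sort by position and accumulate weight:
  mile 2 (N2, w=60) → cum 60
  mile 24 (N1, w=11) → cum 71  ≥ 68 → median here
  mile 33 (N3, w=35) → cum 106
  mile 49 (N4, w=30) → cum 136
Optimal location: mile 24.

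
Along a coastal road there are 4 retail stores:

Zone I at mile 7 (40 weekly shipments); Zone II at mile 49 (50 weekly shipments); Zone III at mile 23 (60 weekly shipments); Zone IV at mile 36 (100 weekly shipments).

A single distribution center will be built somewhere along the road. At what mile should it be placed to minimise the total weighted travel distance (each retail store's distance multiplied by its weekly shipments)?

x = 36

For a sum of weighted absolute distances on a line, the optimum is the weighted median (not the mean). Total weight W = 250; half-weight = 125.
Sort by position and accumulate weight:
  mile 7 (Zone I, w=40) → cum 40
  mile 23 (Zone III, w=60) → cum 100
  mile 36 (Zone IV, w=100) → cum 200  ≥ 125 → median here
  mile 49 (Zone II, w=50) → cum 250
Optimal location: mile 36.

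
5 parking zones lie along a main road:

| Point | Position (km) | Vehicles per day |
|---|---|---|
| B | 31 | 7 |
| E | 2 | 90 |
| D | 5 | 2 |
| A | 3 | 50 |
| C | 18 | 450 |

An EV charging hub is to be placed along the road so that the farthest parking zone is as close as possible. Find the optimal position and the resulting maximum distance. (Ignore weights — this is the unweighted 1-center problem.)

location 16.5, max distance 14.5

The 1-center on a line is the midpoint of the two extreme points: leftmost at 2, rightmost at 31.
Optimal location = (2 + 31)/2 = 16.5; maximum distance = (31 − 2)/2 = 14.5.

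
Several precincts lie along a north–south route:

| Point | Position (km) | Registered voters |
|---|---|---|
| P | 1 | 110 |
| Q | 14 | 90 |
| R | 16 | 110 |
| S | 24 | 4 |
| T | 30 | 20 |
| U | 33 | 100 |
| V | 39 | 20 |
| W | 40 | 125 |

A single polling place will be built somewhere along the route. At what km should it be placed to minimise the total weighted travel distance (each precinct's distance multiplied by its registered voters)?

For a sum of weighted absolute distances on a line, the optimum is the weighted median (not the mean). Total weight W = 579; half-weight = 289.5.
Sort by position and accumulate weight:
  km 1 (P, w=110) → cum 110
  km 14 (Q, w=90) → cum 200
  km 16 (R, w=110) → cum 310  ≥ 289.5 → median here
  km 24 (S, w=4) → cum 314
  km 30 (T, w=20) → cum 334
  km 33 (U, w=100) → cum 434
  km 39 (V, w=20) → cum 454
  km 40 (W, w=125) → cum 579
Optimal location: km 16.

x = 16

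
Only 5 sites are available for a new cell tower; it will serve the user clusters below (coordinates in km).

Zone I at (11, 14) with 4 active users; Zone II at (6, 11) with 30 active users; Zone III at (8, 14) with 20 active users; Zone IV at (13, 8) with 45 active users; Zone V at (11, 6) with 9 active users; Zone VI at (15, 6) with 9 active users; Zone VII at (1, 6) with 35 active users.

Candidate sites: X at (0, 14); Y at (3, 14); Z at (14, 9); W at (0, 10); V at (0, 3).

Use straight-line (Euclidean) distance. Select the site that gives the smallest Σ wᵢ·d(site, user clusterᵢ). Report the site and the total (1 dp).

Total weighted distance at each candidate:
  X (0, 14): total = 1607.1
  Y (3, 14): total = 1304.3
  Z (14, 9): total = 1024.2
  W (0, 10): total = 1389.4
  V (0, 3): total = 1612.0
Minimum is at Z with total 1024.2 km.

Z, total 1024.2 km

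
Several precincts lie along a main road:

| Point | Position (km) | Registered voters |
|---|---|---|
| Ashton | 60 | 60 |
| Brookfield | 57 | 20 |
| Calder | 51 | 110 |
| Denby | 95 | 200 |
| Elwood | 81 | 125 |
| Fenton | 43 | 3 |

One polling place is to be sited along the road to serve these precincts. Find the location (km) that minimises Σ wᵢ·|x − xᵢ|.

x = 81

For a sum of weighted absolute distances on a line, the optimum is the weighted median (not the mean). Total weight W = 518; half-weight = 259.
Sort by position and accumulate weight:
  km 43 (Fenton, w=3) → cum 3
  km 51 (Calder, w=110) → cum 113
  km 57 (Brookfield, w=20) → cum 133
  km 60 (Ashton, w=60) → cum 193
  km 81 (Elwood, w=125) → cum 318  ≥ 259 → median here
  km 95 (Denby, w=200) → cum 518
Optimal location: km 81.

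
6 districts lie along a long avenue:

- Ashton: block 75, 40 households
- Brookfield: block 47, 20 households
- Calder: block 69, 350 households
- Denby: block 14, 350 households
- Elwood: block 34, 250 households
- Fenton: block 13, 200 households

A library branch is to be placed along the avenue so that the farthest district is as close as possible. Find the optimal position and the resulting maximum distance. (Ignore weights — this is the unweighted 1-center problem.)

The 1-center on a line is the midpoint of the two extreme points: leftmost at 13, rightmost at 75.
Optimal location = (13 + 75)/2 = 44; maximum distance = (75 − 13)/2 = 31.

location 44, max distance 31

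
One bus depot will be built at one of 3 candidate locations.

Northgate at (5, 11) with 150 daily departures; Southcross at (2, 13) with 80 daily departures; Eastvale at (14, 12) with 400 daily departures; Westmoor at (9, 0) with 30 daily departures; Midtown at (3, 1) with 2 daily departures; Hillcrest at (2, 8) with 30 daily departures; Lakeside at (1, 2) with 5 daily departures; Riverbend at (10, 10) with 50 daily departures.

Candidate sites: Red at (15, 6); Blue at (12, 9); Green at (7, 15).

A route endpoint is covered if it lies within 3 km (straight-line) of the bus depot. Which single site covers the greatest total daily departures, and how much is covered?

Blue, covering 50

Coverage radius r = 3 km; a point is covered iff (Δx)²+(Δy)² ≤ 3² = 9.
  Red (15, 6): covers {none} → 0
  Blue (12, 9): covers {Riverbend} → 50
  Green (7, 15): covers {none} → 0
Maximum coverage at Blue: 50 daily departures.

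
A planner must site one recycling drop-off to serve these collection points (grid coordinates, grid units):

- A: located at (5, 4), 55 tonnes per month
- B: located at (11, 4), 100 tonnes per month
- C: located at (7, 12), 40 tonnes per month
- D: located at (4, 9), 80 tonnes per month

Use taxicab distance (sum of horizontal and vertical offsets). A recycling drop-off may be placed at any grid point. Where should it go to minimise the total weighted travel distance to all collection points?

Manhattan distance separates: Σwᵢ(|x−xᵢ|+|y−yᵢ|) = Σwᵢ|x−xᵢ| + Σwᵢ|y−yᵢ|, so x and y are optimised independently as 1-D weighted medians.
Total weight W = 275; half = 137.5.
x-coordinate, sorted with cumulative weight:
  x=4 (D, w=80) cum 80
  x=5 (A, w=55) cum 135
  x=7 (C, w=40) cum 175  ← median
  x=11 (B, w=100) cum 275
⇒ x* = 7
y-coordinate, sorted with cumulative weight:
  y=4 (A, w=55) cum 55
  y=4 (B, w=100) cum 155  ← median
  y=9 (D, w=80) cum 235
  y=12 (C, w=40) cum 275
⇒ y* = 4

(7, 4)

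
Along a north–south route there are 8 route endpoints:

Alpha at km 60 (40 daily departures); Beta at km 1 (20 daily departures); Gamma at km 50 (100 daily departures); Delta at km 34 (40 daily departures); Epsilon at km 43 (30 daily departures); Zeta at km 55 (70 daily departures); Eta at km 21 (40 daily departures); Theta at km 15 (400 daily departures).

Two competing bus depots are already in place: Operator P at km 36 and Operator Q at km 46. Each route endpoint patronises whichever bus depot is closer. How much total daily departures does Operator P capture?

The indifferent point is the midpoint (36+46)/2 = 41; route endpoints left of it (closer to Operator P at 36) go to Operator P, those right go to Operator Q.
  Beta at 1 (w=20) → Operator P
  Theta at 15 (w=400) → Operator P
  Eta at 21 (w=40) → Operator P
  Delta at 34 (w=40) → Operator P
  Epsilon at 43 (w=30) → Operator Q
  Gamma at 50 (w=100) → Operator Q
  Zeta at 55 (w=70) → Operator Q
  Alpha at 60 (w=40) → Operator Q
Operator P captures 500; Operator Q captures 240.

500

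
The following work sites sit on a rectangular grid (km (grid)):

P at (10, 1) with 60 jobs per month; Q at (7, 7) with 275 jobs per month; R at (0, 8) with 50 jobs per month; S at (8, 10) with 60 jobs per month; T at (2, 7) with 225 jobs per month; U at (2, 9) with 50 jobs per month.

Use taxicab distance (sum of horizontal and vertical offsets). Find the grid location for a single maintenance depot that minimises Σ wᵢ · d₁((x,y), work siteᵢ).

(7, 7)

Manhattan distance separates: Σwᵢ(|x−xᵢ|+|y−yᵢ|) = Σwᵢ|x−xᵢ| + Σwᵢ|y−yᵢ|, so x and y are optimised independently as 1-D weighted medians.
Total weight W = 720; half = 360.
x-coordinate, sorted with cumulative weight:
  x=0 (R, w=50) cum 50
  x=2 (T, w=225) cum 275
  x=2 (U, w=50) cum 325
  x=7 (Q, w=275) cum 600  ← median
  x=8 (S, w=60) cum 660
  x=10 (P, w=60) cum 720
⇒ x* = 7
y-coordinate, sorted with cumulative weight:
  y=1 (P, w=60) cum 60
  y=7 (Q, w=275) cum 335
  y=7 (T, w=225) cum 560  ← median
  y=8 (R, w=50) cum 610
  y=9 (U, w=50) cum 660
  y=10 (S, w=60) cum 720
⇒ y* = 7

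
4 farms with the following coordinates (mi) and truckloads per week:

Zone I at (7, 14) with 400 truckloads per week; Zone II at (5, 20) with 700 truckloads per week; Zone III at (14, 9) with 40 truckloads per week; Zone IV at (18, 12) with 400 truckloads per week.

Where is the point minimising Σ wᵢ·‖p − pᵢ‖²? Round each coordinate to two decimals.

The minimiser of Σwᵢ‖p−pᵢ‖² is the weighted centroid p* = (Σwᵢpᵢ)/(Σwᵢ).
Σwᵢ = 1540.
Σwᵢxᵢ = 400·7 + 700·5 + 40·14 + 400·18 = 14060.
Σwᵢyᵢ = 400·14 + 700·20 + 40·9 + 400·12 = 24760.
x* = 14060/1540 = 9.13, y* = 24760/1540 = 16.08.

(9.13, 16.08)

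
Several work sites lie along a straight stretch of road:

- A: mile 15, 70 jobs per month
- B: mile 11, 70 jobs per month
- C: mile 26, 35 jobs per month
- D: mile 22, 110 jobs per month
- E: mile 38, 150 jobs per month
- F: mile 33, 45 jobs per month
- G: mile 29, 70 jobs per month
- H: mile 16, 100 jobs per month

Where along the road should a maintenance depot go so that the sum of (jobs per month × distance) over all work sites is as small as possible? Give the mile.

For a sum of weighted absolute distances on a line, the optimum is the weighted median (not the mean). Total weight W = 650; half-weight = 325.
Sort by position and accumulate weight:
  mile 11 (B, w=70) → cum 70
  mile 15 (A, w=70) → cum 140
  mile 16 (H, w=100) → cum 240
  mile 22 (D, w=110) → cum 350  ≥ 325 → median here
  mile 26 (C, w=35) → cum 385
  mile 29 (G, w=70) → cum 455
  mile 33 (F, w=45) → cum 500
  mile 38 (E, w=150) → cum 650
Optimal location: mile 22.

x = 22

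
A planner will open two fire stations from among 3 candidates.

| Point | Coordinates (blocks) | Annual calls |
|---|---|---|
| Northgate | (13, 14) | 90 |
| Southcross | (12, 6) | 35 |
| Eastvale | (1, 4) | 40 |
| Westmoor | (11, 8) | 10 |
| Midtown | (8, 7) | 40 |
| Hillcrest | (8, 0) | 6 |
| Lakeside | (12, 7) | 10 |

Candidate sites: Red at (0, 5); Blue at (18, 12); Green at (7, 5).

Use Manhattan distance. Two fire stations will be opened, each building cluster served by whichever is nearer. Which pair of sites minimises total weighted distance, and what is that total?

{Blue, Green}, total 1416

Evaluate every pair (each demand assigned to the nearer of the two):
  {Blue, Green}: total = 1416
  {Red, Blue}: total = 1828
  {Red, Green}: total = 1936
Best pair: {Blue, Green} with total 1416.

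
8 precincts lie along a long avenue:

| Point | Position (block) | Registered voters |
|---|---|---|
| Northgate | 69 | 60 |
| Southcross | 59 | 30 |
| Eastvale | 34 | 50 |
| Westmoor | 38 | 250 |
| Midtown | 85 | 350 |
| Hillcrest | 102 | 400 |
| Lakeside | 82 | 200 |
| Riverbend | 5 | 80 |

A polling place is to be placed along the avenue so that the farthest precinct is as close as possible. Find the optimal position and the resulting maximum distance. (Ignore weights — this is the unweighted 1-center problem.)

The 1-center on a line is the midpoint of the two extreme points: leftmost at 5, rightmost at 102.
Optimal location = (5 + 102)/2 = 53.5; maximum distance = (102 − 5)/2 = 48.5.

location 53.5, max distance 48.5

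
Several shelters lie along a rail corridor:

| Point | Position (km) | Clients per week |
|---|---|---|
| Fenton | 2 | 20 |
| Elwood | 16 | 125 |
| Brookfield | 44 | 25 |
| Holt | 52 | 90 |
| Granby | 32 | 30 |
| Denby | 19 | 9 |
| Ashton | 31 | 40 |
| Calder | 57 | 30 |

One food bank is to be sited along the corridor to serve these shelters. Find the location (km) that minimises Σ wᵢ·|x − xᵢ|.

x = 31

For a sum of weighted absolute distances on a line, the optimum is the weighted median (not the mean). Total weight W = 369; half-weight = 184.5.
Sort by position and accumulate weight:
  km 2 (Fenton, w=20) → cum 20
  km 16 (Elwood, w=125) → cum 145
  km 19 (Denby, w=9) → cum 154
  km 31 (Ashton, w=40) → cum 194  ≥ 184.5 → median here
  km 32 (Granby, w=30) → cum 224
  km 44 (Brookfield, w=25) → cum 249
  km 52 (Holt, w=90) → cum 339
  km 57 (Calder, w=30) → cum 369
Optimal location: km 31.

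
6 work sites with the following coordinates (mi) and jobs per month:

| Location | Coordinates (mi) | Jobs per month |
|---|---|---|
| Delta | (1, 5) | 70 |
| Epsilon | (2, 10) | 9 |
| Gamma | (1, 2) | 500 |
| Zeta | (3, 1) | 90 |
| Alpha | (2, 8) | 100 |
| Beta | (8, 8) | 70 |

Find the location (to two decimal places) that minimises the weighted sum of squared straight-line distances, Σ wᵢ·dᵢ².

(1.93, 3.44)

The minimiser of Σwᵢ‖p−pᵢ‖² is the weighted centroid p* = (Σwᵢpᵢ)/(Σwᵢ).
Σwᵢ = 839.
Σwᵢxᵢ = 70·1 + 9·2 + 500·1 + 90·3 + 100·2 + 70·8 = 1618.
Σwᵢyᵢ = 70·5 + 9·10 + 500·2 + 90·1 + 100·8 + 70·8 = 2890.
x* = 1618/839 = 1.93, y* = 2890/839 = 3.44.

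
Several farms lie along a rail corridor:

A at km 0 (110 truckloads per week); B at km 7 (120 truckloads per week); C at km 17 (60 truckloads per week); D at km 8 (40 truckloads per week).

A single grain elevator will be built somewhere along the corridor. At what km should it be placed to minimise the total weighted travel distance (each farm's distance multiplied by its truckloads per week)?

x = 7

For a sum of weighted absolute distances on a line, the optimum is the weighted median (not the mean). Total weight W = 330; half-weight = 165.
Sort by position and accumulate weight:
  km 0 (A, w=110) → cum 110
  km 7 (B, w=120) → cum 230  ≥ 165 → median here
  km 8 (D, w=40) → cum 270
  km 17 (C, w=60) → cum 330
Optimal location: km 7.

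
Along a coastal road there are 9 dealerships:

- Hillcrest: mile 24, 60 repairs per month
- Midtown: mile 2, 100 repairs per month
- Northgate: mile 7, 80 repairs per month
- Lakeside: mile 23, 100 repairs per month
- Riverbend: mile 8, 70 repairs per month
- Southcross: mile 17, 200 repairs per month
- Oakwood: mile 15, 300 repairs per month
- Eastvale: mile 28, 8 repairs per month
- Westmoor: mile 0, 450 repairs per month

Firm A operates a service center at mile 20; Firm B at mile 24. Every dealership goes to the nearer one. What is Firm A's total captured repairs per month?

The indifferent point is the midpoint (20+24)/2 = 22; dealerships left of it (closer to Firm A at 20) go to Firm A, those right go to Firm B.
  Westmoor at 0 (w=450) → Firm A
  Midtown at 2 (w=100) → Firm A
  Northgate at 7 (w=80) → Firm A
  Riverbend at 8 (w=70) → Firm A
  Oakwood at 15 (w=300) → Firm A
  Southcross at 17 (w=200) → Firm A
  Lakeside at 23 (w=100) → Firm B
  Hillcrest at 24 (w=60) → Firm B
  Eastvale at 28 (w=8) → Firm B
Firm A captures 1200; Firm B captures 168.

1200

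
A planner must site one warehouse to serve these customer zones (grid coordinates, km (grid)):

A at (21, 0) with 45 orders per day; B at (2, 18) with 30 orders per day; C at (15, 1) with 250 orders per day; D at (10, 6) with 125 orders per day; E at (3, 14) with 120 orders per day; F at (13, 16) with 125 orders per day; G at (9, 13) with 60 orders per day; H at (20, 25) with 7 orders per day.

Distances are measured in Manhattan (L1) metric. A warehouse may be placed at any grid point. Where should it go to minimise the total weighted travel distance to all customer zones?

Manhattan distance separates: Σwᵢ(|x−xᵢ|+|y−yᵢ|) = Σwᵢ|x−xᵢ| + Σwᵢ|y−yᵢ|, so x and y are optimised independently as 1-D weighted medians.
Total weight W = 762; half = 381.
x-coordinate, sorted with cumulative weight:
  x=2 (B, w=30) cum 30
  x=3 (E, w=120) cum 150
  x=9 (G, w=60) cum 210
  x=10 (D, w=125) cum 335
  x=13 (F, w=125) cum 460  ← median
  x=15 (C, w=250) cum 710
  x=20 (H, w=7) cum 717
  x=21 (A, w=45) cum 762
⇒ x* = 13
y-coordinate, sorted with cumulative weight:
  y=0 (A, w=45) cum 45
  y=1 (C, w=250) cum 295
  y=6 (D, w=125) cum 420  ← median
  y=13 (G, w=60) cum 480
  y=14 (E, w=120) cum 600
  y=16 (F, w=125) cum 725
  y=18 (B, w=30) cum 755
  y=25 (H, w=7) cum 762
⇒ y* = 6

(13, 6)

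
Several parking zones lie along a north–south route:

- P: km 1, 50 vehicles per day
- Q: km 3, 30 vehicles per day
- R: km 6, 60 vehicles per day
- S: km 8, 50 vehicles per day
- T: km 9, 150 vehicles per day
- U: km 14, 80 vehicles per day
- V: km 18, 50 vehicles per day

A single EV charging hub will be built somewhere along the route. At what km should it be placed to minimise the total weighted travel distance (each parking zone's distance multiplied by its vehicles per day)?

For a sum of weighted absolute distances on a line, the optimum is the weighted median (not the mean). Total weight W = 470; half-weight = 235.
Sort by position and accumulate weight:
  km 1 (P, w=50) → cum 50
  km 3 (Q, w=30) → cum 80
  km 6 (R, w=60) → cum 140
  km 8 (S, w=50) → cum 190
  km 9 (T, w=150) → cum 340  ≥ 235 → median here
  km 14 (U, w=80) → cum 420
  km 18 (V, w=50) → cum 470
Optimal location: km 9.

x = 9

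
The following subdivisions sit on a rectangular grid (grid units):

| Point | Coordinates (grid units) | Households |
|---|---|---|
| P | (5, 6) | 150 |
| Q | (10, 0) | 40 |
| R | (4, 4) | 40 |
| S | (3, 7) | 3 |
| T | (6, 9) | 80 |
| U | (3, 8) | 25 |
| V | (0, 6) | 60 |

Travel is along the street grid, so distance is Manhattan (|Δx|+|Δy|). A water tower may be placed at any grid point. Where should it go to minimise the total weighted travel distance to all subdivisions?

Manhattan distance separates: Σwᵢ(|x−xᵢ|+|y−yᵢ|) = Σwᵢ|x−xᵢ| + Σwᵢ|y−yᵢ|, so x and y are optimised independently as 1-D weighted medians.
Total weight W = 398; half = 199.
x-coordinate, sorted with cumulative weight:
  x=0 (V, w=60) cum 60
  x=3 (S, w=3) cum 63
  x=3 (U, w=25) cum 88
  x=4 (R, w=40) cum 128
  x=5 (P, w=150) cum 278  ← median
  x=6 (T, w=80) cum 358
  x=10 (Q, w=40) cum 398
⇒ x* = 5
y-coordinate, sorted with cumulative weight:
  y=0 (Q, w=40) cum 40
  y=4 (R, w=40) cum 80
  y=6 (P, w=150) cum 230  ← median
  y=6 (V, w=60) cum 290
  y=7 (S, w=3) cum 293
  y=8 (U, w=25) cum 318
  y=9 (T, w=80) cum 398
⇒ y* = 6

(5, 6)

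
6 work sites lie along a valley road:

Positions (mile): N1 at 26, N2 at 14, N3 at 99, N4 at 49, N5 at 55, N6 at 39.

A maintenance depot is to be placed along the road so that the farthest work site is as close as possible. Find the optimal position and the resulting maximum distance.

location 56.5, max distance 42.5

The 1-center on a line is the midpoint of the two extreme points: leftmost at 14, rightmost at 99.
Optimal location = (14 + 99)/2 = 56.5; maximum distance = (99 − 14)/2 = 42.5.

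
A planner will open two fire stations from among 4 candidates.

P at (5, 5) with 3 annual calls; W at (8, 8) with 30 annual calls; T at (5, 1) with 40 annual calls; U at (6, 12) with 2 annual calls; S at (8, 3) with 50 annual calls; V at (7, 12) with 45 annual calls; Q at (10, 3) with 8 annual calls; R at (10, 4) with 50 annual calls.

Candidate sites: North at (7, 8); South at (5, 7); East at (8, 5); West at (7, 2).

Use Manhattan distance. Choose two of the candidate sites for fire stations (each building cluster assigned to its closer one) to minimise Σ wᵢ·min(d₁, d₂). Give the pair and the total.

{North, West}, total 737

Evaluate every pair (each demand assigned to the nearer of the two):
  {North, West}: total = 737
  {North, East}: total = 791
  {East, West}: total = 879
  {South, East}: total = 945
  {South, West}: total = 955
  {North, South}: total = 1180
Best pair: {North, West} with total 737.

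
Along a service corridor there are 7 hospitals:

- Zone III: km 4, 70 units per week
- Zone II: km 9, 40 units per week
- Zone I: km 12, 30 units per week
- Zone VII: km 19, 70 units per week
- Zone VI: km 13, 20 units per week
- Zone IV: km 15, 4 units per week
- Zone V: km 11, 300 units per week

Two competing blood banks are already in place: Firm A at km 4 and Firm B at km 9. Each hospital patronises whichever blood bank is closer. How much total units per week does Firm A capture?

The indifferent point is the midpoint (4+9)/2 = 6.5; hospitals left of it (closer to Firm A at 4) go to Firm A, those right go to Firm B.
  Zone III at 4 (w=70) → Firm A
  Zone II at 9 (w=40) → Firm B
  Zone V at 11 (w=300) → Firm B
  Zone I at 12 (w=30) → Firm B
  Zone VI at 13 (w=20) → Firm B
  Zone IV at 15 (w=4) → Firm B
  Zone VII at 19 (w=70) → Firm B
Firm A captures 70; Firm B captures 464.

70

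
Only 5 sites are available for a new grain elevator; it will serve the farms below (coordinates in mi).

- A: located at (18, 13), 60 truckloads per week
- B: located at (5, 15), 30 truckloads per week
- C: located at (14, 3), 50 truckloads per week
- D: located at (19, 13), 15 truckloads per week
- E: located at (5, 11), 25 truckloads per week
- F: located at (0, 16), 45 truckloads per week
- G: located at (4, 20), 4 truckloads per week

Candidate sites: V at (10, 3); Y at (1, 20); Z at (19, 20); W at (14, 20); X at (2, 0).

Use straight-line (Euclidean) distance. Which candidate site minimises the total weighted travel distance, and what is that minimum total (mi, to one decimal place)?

Total weighted distance at each candidate:
  V (10, 3): total = 2606.2
  Y (1, 20): total = 3098.7
  Z (19, 20): total = 3211.1
  W (14, 20): total = 2785.0
  X (2, 0): total = 3726.4
Minimum is at V with total 2606.2 mi.

V, total 2606.2 mi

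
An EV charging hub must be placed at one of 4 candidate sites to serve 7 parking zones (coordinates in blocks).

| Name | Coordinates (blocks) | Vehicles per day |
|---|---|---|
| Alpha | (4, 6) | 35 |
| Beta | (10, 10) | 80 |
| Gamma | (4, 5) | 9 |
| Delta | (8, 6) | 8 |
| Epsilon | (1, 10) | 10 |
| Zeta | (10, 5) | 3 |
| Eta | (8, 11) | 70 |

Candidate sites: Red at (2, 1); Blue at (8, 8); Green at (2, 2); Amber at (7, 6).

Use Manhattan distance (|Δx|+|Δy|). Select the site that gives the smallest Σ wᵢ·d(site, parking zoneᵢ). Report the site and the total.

Blue, total 924 blocks

Total weighted distance at each candidate:
  Red (2, 1): total = 3003
  Blue (8, 8): total = 924
  Green (2, 2): total = 2788
  Amber (7, 6): total = 1241
Minimum is at Blue with total 924 blocks.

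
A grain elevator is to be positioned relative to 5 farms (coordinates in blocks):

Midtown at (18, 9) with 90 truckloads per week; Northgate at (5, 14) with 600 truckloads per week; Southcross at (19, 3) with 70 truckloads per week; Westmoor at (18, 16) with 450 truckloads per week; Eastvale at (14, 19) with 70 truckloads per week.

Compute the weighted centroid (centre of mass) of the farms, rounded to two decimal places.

(11.74, 14.02)

The minimiser of Σwᵢ‖p−pᵢ‖² is the weighted centroid p* = (Σwᵢpᵢ)/(Σwᵢ).
Σwᵢ = 1280.
Σwᵢxᵢ = 90·18 + 600·5 + 70·19 + 450·18 + 70·14 = 15030.
Σwᵢyᵢ = 90·9 + 600·14 + 70·3 + 450·16 + 70·19 = 17950.
x* = 15030/1280 = 11.74, y* = 17950/1280 = 14.02.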